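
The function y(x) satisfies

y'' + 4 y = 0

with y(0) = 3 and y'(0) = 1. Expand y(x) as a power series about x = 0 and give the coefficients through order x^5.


Ansatz: y(x) = sum_{n>=0} a_n x^n, so y'(x) = sum_{n>=1} n a_n x^(n-1) and y''(x) = sum_{n>=2} n(n-1) a_n x^(n-2).
Substitute into P(x) y'' + Q(x) y' + R(x) y = 0 with P(x) = 1, Q(x) = 0, R(x) = 4, and match powers of x.
Initial conditions: a_0 = 3, a_1 = 1.
Setting the coefficient of each power of x to zero and solving order by order (substituting the coefficients already found):
  x^0: 2 a_2 + 4 a_0 = 0  ->  2 a_2 = -4 a_0 = -12  ->  a_2 = -6
  x^1: 6 a_3 + 4 a_1 = 0  ->  6 a_3 = -4 a_1 = -4  ->  a_3 = -2/3
  x^2: 12 a_4 + 4 a_2 = 0  ->  12 a_4 = -4 a_2 = 24  ->  a_4 = 2
  x^3: 20 a_5 + 4 a_3 = 0  ->  20 a_5 = -4 a_3 = 8/3  ->  a_5 = 2/15
Truncated series: y(x) = 3 + x - 6 x^2 - (2/3) x^3 + 2 x^4 + (2/15) x^5 + O(x^6).

a_0 = 3; a_1 = 1; a_2 = -6; a_3 = -2/3; a_4 = 2; a_5 = 2/15


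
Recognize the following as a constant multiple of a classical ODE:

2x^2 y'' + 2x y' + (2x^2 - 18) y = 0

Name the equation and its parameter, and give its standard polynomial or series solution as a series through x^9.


All three coefficients share the factor 2; dividing through by 2 gives  x^2 y'' + x y' + (x^2 - 9) y = 0.
This matches the Bessel equation x^2 y'' + x y' + (x^2 - nu^2) y = 0 with nu^2 = 9, so nu = 3; the solution bounded at x = 0 is J_3(x).
Frobenius at x = 0: indicial roots ±nu; for r = nu the recurrence k(k + 2nu) c_k = -c_{k-2} gives the standard series J_nu(x) = sum_{k>=0} (-1)^k / (k! (k+nu)!) (x/2)^(2k+nu). Evaluate the first 4 terms:
  k = 0: (-1)^0 / (0! * 3! * 2^3) x^3 = 1/(1*6*8) x^3 = (1/48) x^3
  k = 1: (-1)^1 / (1! * 4! * 2^5) x^5 = -1/(1*24*32) x^5 = (-1/768) x^5
  k = 2: (-1)^2 / (2! * 5! * 2^7) x^7 = 1/(2*120*128) x^7 = (1/30720) x^7
  k = 3: (-1)^3 / (3! * 6! * 2^9) x^9 = -1/(6*720*512) x^9 = (-1/2211840) x^9
Hence J_3(x) = -x^9/2211840 + x^7/30720 - x^5/768 + x^3/48 + ....

J_3(x); series = -x^9/2211840 + x^7/30720 - x^5/768 + x^3/48


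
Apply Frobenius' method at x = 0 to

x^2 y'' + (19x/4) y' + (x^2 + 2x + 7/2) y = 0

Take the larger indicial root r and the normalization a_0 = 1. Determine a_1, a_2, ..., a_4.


Write in Frobenius form y'' + (p(x)/x) y' + (q(x)/x^2) y = 0:
  p(x) = 19/4,  q(x) = x^2 + 2x + 7/2.
Indicial equation: r(r-1) + (19/4) r + (7/2) = 0 -> roots r_1 = -7/4, r_2 = -2.
Take r = r_1 = -7/4. Let y(x) = x^r sum_{n>=0} a_n x^n with a_0 = 1.
Substitute y = x^r sum a_n x^n and match x^{r+n}. The recurrence is
  D(n) a_n + 2 a_{n-1} + 1 a_{n-2} = 0,  where D(n) = (r+n)(r+n-1) + (19/4)(r+n) + (7/2).
  a_n = [-2 a_{n-1} - 1 a_{n-2}] / D(n).
Since the indicial polynomial factors as (r - r_1)(r - r_2), D(n) = (r_1 + n - r_1)(r_1 + n - r_2) = n(n + 1/4).
Evaluating step by step (a_0 = 1):
  n = 1: D(1) = 1(1 + 1/4) = 5/4; numerator = -2(1) = -2; a_1 = (-2)/(5/4) = -8/5
  n = 2: D(2) = 2(2 + 1/4) = 9/2; numerator = -2(-8/5) - 1(1) = 11/5; a_2 = (11/5)/(9/2) = 22/45
  n = 3: D(3) = 3(3 + 1/4) = 39/4; numerator = -2(22/45) - 1(-8/5) = 28/45; a_3 = (28/45)/(39/4) = 112/1755
  n = 4: D(4) = 4(4 + 1/4) = 17; numerator = -2(112/1755) - 1(22/45) = -1082/1755; a_4 = (-1082/1755)/(17) = -1082/29835

r = -7/4; a_0 = 1; a_1 = -8/5; a_2 = 22/45; a_3 = 112/1755; a_4 = -1082/29835


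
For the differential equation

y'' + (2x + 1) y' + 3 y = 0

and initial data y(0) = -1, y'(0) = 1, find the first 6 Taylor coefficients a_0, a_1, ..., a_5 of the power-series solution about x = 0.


Ansatz: y(x) = sum_{n>=0} a_n x^n, so y'(x) = sum_{n>=1} n a_n x^(n-1) and y''(x) = sum_{n>=2} n(n-1) a_n x^(n-2).
Substitute into P(x) y'' + Q(x) y' + R(x) y = 0 with P(x) = 1, Q(x) = 2x + 1, R(x) = 3, and match powers of x.
Initial conditions: a_0 = -1, a_1 = 1.
Setting the coefficient of each power of x to zero and solving order by order (substituting the coefficients already found):
  x^0: 2 a_2 + a_1 + 3 a_0 = 0  ->  2 a_2 = -a_1 - 3 a_0 = 2  ->  a_2 = 1
  x^1: 6 a_3 + 2 a_2 + 5 a_1 = 0  ->  6 a_3 = -2 a_2 - 5 a_1 = -7  ->  a_3 = -7/6
  x^2: 12 a_4 + 3 a_3 + 7 a_2 = 0  ->  12 a_4 = -3 a_3 - 7 a_2 = -7/2  ->  a_4 = -7/24
  x^3: 20 a_5 + 4 a_4 + 9 a_3 = 0  ->  20 a_5 = -4 a_4 - 9 a_3 = 35/3  ->  a_5 = 7/12
Truncated series: y(x) = -1 + x + x^2 - (7/6) x^3 - (7/24) x^4 + (7/12) x^5 + O(x^6).

a_0 = -1; a_1 = 1; a_2 = 1; a_3 = -7/6; a_4 = -7/24; a_5 = 7/12


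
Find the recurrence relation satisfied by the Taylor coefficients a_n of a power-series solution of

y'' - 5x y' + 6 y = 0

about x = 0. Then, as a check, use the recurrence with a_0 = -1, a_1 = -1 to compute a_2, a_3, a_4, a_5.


Substitute y = sum_n a_n x^n.
y''(x) has coefficient (n+2)(n+1) a_{n+2} at x^n;
-5 x y'(x) has coefficient -5 n a_n at x^n (shift);
6 y(x) has coefficient 6 a_n at x^n.
Matching x^n: (n+2)(n+1) a_{n+2} + (-5n + 6) a_n = 0.
Thus a_{n+2} = (5n - 6) / ((n+1)(n+2)) * a_n.

Check with a_0 = -1, a_1 = -1 (apply the recurrence for n = 0, 1, 2, 3): a_0 = -1, a_1 = -1, a_2 = 3, a_3 = 1/6, a_4 = 1, a_5 = 3/40.

a_(n+2) = (5n - 6) / ((n+1)(n+2)) * a_n; check: a_0 = -1, a_1 = -1, a_2 = 3, a_3 = 1/6, a_4 = 1, a_5 = 3/40


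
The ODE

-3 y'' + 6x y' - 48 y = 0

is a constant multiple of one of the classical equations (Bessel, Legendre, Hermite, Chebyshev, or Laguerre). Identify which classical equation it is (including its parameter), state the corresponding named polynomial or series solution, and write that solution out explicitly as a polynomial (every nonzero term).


All three coefficients share the factor -3; dividing through by -3 gives  y'' - 2x y' + 16 y = 0.
This matches the Hermite equation y'' - 2x y' + 2n y = 0 with 2n = 16, so n = 8; the polynomial solution is H_8(x).
With y = sum_k a_k x^k, matching x^k gives (k+2)(k+1) a_{k+2} = 2(k - n) a_k = 2(k - 8) a_k. The right side vanishes at k = 8, so the series with the parity of 8 terminates at degree 8.
Standard normalization: leading coefficient of H_n is 2^n, so a_8 = 2^8 = 256. Work downward with a_k = (k+1)(k+2) a_{k+2} / (2(k - n)):
  a_6 = (7)(8)(256) / (2(6 - 8)) = 14336/(-4) = -3584
  a_4 = (5)(6)(-3584) / (2(4 - 8)) = -107520/(-8) = 13440
  a_2 = (3)(4)(13440) / (2(2 - 8)) = 161280/(-12) = -13440
  a_0 = (1)(2)(-13440) / (2(0 - 8)) = -26880/(-16) = 1680
Hence H_8(x) = 256 x^8 - 3584 x^6 + 13440 x^4 - 13440 x^2 + 1680.

H_8(x); series = 256 x^8 - 3584 x^6 + 13440 x^4 - 13440 x^2 + 1680


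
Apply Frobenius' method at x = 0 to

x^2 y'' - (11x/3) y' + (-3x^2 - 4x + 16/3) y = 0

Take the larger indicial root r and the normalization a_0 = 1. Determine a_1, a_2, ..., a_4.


Write in Frobenius form y'' + (p(x)/x) y' + (q(x)/x^2) y = 0:
  p(x) = -11/3,  q(x) = -3x^2 - 4x + 16/3.
Indicial equation: r(r-1) + (-11/3) r + (16/3) = 0 -> roots r_1 = 8/3, r_2 = 2.
Take r = r_1 = 8/3. Let y(x) = x^r sum_{n>=0} a_n x^n with a_0 = 1.
Substitute y = x^r sum a_n x^n and match x^{r+n}. The recurrence is
  D(n) a_n - 4 a_{n-1} - 3 a_{n-2} = 0,  where D(n) = (r+n)(r+n-1) + (-11/3)(r+n) + (16/3).
  a_n = [4 a_{n-1} + 3 a_{n-2}] / D(n).
Since the indicial polynomial factors as (r - r_1)(r - r_2), D(n) = (r_1 + n - r_1)(r_1 + n - r_2) = n(n + 2/3).
Evaluating step by step (a_0 = 1):
  n = 1: D(1) = 1(1 + 2/3) = 5/3; numerator = 4(1) = 4; a_1 = (4)/(5/3) = 12/5
  n = 2: D(2) = 2(2 + 2/3) = 16/3; numerator = 4(12/5) + 3(1) = 63/5; a_2 = (63/5)/(16/3) = 189/80
  n = 3: D(3) = 3(3 + 2/3) = 11; numerator = 4(189/80) + 3(12/5) = 333/20; a_3 = (333/20)/(11) = 333/220
  n = 4: D(4) = 4(4 + 2/3) = 56/3; numerator = 4(333/220) + 3(189/80) = 2313/176; a_4 = (2313/176)/(56/3) = 6939/9856

r = 8/3; a_0 = 1; a_1 = 12/5; a_2 = 189/80; a_3 = 333/220; a_4 = 6939/9856


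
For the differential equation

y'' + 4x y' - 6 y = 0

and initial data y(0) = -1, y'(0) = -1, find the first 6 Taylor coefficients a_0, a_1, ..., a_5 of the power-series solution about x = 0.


Ansatz: y(x) = sum_{n>=0} a_n x^n, so y'(x) = sum_{n>=1} n a_n x^(n-1) and y''(x) = sum_{n>=2} n(n-1) a_n x^(n-2).
Substitute into P(x) y'' + Q(x) y' + R(x) y = 0 with P(x) = 1, Q(x) = 4x, R(x) = -6, and match powers of x.
Initial conditions: a_0 = -1, a_1 = -1.
Setting the coefficient of each power of x to zero and solving order by order (substituting the coefficients already found):
  x^0: 2 a_2 - 6 a_0 = 0  ->  2 a_2 = 6 a_0 = -6  ->  a_2 = -3
  x^1: 6 a_3 - 2 a_1 = 0  ->  6 a_3 = 2 a_1 = -2  ->  a_3 = -1/3
  x^2: 12 a_4 + 2 a_2 = 0  ->  12 a_4 = -2 a_2 = 6  ->  a_4 = 1/2
  x^3: 20 a_5 + 6 a_3 = 0  ->  20 a_5 = -6 a_3 = 2  ->  a_5 = 1/10
Truncated series: y(x) = -1 - x - 3 x^2 - (1/3) x^3 + (1/2) x^4 + (1/10) x^5 + O(x^6).

a_0 = -1; a_1 = -1; a_2 = -3; a_3 = -1/3; a_4 = 1/2; a_5 = 1/10


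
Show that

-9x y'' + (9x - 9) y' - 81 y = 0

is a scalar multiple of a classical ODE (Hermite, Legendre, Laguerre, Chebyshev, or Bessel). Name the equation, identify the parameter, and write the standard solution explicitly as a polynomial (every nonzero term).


All three coefficients share the factor -9; dividing through by -9 gives  x y'' + (1 - x) y' + 9 y = 0.
This matches the Laguerre equation x y'' + (1 - x) y' + n y = 0 with n = 9; the polynomial solution is L_9(x).
With y = sum_k a_k x^k, matching x^k gives (k+1)k a_{k+1} + (k+1) a_{k+1} - k a_k + n a_k = 0, i.e. (k+1)^2 a_{k+1} = (k - n) a_k = (k - 9) a_k. The right side vanishes at k = 9, so the series terminates at degree 9.
Standard normalization L_n(0) = 1 gives a_0 = 1. Work upward with a_{k+1} = (k - 9) a_k / (k+1)^2:
  a_1 = (0 - 9)(1) / 1^2 = -9/1 = -9
  a_2 = (1 - 9)(-9) / 2^2 = 72/4 = 18
  a_3 = (2 - 9)(18) / 3^2 = -126/9 = -14
  a_4 = (3 - 9)(-14) / 4^2 = 84/16 = 21/4
  a_5 = (4 - 9)(21/4) / 5^2 = (-105/4)/25 = -21/20
  a_6 = (5 - 9)(-21/20) / 6^2 = (21/5)/36 = 7/60
  a_7 = (6 - 9)(7/60) / 7^2 = (-7/20)/49 = -1/140
  a_8 = (7 - 9)(-1/140) / 8^2 = (1/70)/64 = 1/4480
  a_9 = (8 - 9)(1/4480) / 9^2 = (-1/4480)/81 = -1/362880
Hence L_9(x) = -x^9/362880 + x^8/4480 - x^7/140 + 7 x^6/60 - 21 x^5/20 + 21 x^4/4 - 14 x^3 + 18 x^2 - 9 x + 1.

L_9(x); series = -x^9/362880 + x^8/4480 - x^7/140 + 7 x^6/60 - 21 x^5/20 + 21 x^4/4 - 14 x^3 + 18 x^2 - 9 x + 1


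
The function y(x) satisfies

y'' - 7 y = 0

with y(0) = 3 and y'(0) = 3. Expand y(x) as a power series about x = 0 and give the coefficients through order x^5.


Ansatz: y(x) = sum_{n>=0} a_n x^n, so y'(x) = sum_{n>=1} n a_n x^(n-1) and y''(x) = sum_{n>=2} n(n-1) a_n x^(n-2).
Substitute into P(x) y'' + Q(x) y' + R(x) y = 0 with P(x) = 1, Q(x) = 0, R(x) = -7, and match powers of x.
Initial conditions: a_0 = 3, a_1 = 3.
Setting the coefficient of each power of x to zero and solving order by order (substituting the coefficients already found):
  x^0: 2 a_2 - 7 a_0 = 0  ->  2 a_2 = 7 a_0 = 21  ->  a_2 = 21/2
  x^1: 6 a_3 - 7 a_1 = 0  ->  6 a_3 = 7 a_1 = 21  ->  a_3 = 7/2
  x^2: 12 a_4 - 7 a_2 = 0  ->  12 a_4 = 7 a_2 = 147/2  ->  a_4 = 49/8
  x^3: 20 a_5 - 7 a_3 = 0  ->  20 a_5 = 7 a_3 = 49/2  ->  a_5 = 49/40
Truncated series: y(x) = 3 + 3 x + (21/2) x^2 + (7/2) x^3 + (49/8) x^4 + (49/40) x^5 + O(x^6).

a_0 = 3; a_1 = 3; a_2 = 21/2; a_3 = 7/2; a_4 = 49/8; a_5 = 49/40


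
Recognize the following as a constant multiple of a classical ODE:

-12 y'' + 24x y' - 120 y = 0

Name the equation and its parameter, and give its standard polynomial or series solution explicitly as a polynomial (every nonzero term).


All three coefficients share the factor -12; dividing through by -12 gives  y'' - 2x y' + 10 y = 0.
This matches the Hermite equation y'' - 2x y' + 2n y = 0 with 2n = 10, so n = 5; the polynomial solution is H_5(x).
With y = sum_k a_k x^k, matching x^k gives (k+2)(k+1) a_{k+2} = 2(k - n) a_k = 2(k - 5) a_k. The right side vanishes at k = 5, so the series with the parity of 5 terminates at degree 5.
Standard normalization: leading coefficient of H_n is 2^n, so a_5 = 2^5 = 32. Work downward with a_k = (k+1)(k+2) a_{k+2} / (2(k - n)):
  a_3 = (4)(5)(32) / (2(3 - 5)) = 640/(-4) = -160
  a_1 = (2)(3)(-160) / (2(1 - 5)) = -960/(-8) = 120
Hence H_5(x) = 32 x^5 - 160 x^3 + 120 x.

H_5(x); series = 32 x^5 - 160 x^3 + 120 x


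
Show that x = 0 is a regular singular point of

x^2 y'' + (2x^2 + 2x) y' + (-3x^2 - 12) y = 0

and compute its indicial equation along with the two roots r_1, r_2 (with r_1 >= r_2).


Divide by x^2 to reach normal form y'' + P_1(x) y' + P_2(x) y = 0 with P_1(x) = 2 + 2/x and P_2(x) = -3 - 12/x^2.
x = 0 is a singular point because the y'-coefficient 2 + 2/x has a pole at x = 0 and the y-coefficient -3 - 12/x^2 has a pole at x = 0.
It is a regular singular point because x P_1(x) = p(x) = 2x + 2 and x^2 P_2(x) = q(x) = -3x^2 - 12 are polynomials, hence analytic at x = 0.
p(0) = 2,  q(0) = -12.
Indicial equation: r(r-1) + p(0) r + q(0) = 0, i.e. r^2 + (p(0) - 1) r + q(0) = 0, i.e. r^2 + 1 r - 12 = 0.
Discriminant: (1)^2 - 4(-12) = 49, so r = (-1 ± 7)/2.
Solving: r_1 = 3, r_2 = -4.

indicial: r^2 + 1 r - 12 = 0; roots r_1 = 3, r_2 = -4


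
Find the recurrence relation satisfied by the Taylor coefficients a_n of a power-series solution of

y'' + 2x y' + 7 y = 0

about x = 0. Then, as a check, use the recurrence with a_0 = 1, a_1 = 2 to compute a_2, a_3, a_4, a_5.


Substitute y = sum_n a_n x^n.
y''(x) has coefficient (n+2)(n+1) a_{n+2} at x^n;
2 x y'(x) has coefficient 2 n a_n at x^n (shift);
7 y(x) has coefficient 7 a_n at x^n.
Matching x^n: (n+2)(n+1) a_{n+2} + (2n + 7) a_n = 0.
Thus a_{n+2} = (-2n - 7) / ((n+1)(n+2)) * a_n.

Check with a_0 = 1, a_1 = 2 (apply the recurrence for n = 0, 1, 2, 3): a_0 = 1, a_1 = 2, a_2 = -7/2, a_3 = -3, a_4 = 77/24, a_5 = 39/20.

a_(n+2) = (-2n - 7) / ((n+1)(n+2)) * a_n; check: a_0 = 1, a_1 = 2, a_2 = -7/2, a_3 = -3, a_4 = 77/24, a_5 = 39/20


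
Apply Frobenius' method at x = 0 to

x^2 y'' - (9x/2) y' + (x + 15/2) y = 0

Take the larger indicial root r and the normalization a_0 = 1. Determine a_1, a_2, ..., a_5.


Write in Frobenius form y'' + (p(x)/x) y' + (q(x)/x^2) y = 0:
  p(x) = -9/2,  q(x) = x + 15/2.
Indicial equation: r(r-1) + (-9/2) r + (15/2) = 0 -> roots r_1 = 3, r_2 = 5/2.
Take r = r_1 = 3. Let y(x) = x^r sum_{n>=0} a_n x^n with a_0 = 1.
Substitute y = x^r sum a_n x^n and match x^{r+n}. The recurrence is
  D(n) a_n + 1 a_{n-1} = 0,  where D(n) = (r+n)(r+n-1) + (-9/2)(r+n) + (15/2).
  a_n = -1 / D(n) * a_{n-1}.
Since the indicial polynomial factors as (r - r_1)(r - r_2), D(n) = (r_1 + n - r_1)(r_1 + n - r_2) = n(n + 1/2).
Evaluating step by step (a_0 = 1):
  n = 1: D(1) = 1(1 + 1/2) = 3/2; numerator = -1(1) = -1; a_1 = (-1)/(3/2) = -2/3
  n = 2: D(2) = 2(2 + 1/2) = 5; numerator = -1(-2/3) = 2/3; a_2 = (2/3)/(5) = 2/15
  n = 3: D(3) = 3(3 + 1/2) = 21/2; numerator = -1(2/15) = -2/15; a_3 = (-2/15)/(21/2) = -4/315
  n = 4: D(4) = 4(4 + 1/2) = 18; numerator = -1(-4/315) = 4/315; a_4 = (4/315)/(18) = 2/2835
  n = 5: D(5) = 5(5 + 1/2) = 55/2; numerator = -1(2/2835) = -2/2835; a_5 = (-2/2835)/(55/2) = -4/155925

r = 3; a_0 = 1; a_1 = -2/3; a_2 = 2/15; a_3 = -4/315; a_4 = 2/2835; a_5 = -4/155925


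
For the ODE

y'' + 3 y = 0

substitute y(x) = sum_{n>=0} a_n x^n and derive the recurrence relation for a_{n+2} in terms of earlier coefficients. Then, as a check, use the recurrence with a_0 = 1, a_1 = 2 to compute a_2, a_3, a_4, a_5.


Substitute y = sum_n a_n x^n into y'' + (const) y = 0.
y''(x) = sum_{n>=0} (n+2)(n+1) a_{n+2} x^n.
The ODE becomes sum_n [(n+2)(n+1) a_{n+2} + 3 a_n] x^n = 0.
Setting each coefficient to zero gives the recurrence:
  (n+2)(n+1) a_{n+2} + 3 a_n = 0,
  a_{n+2} = -3 / ((n+1)(n+2)) a_n.

Check with a_0 = 1, a_1 = 2 (apply the recurrence for n = 0, 1, 2, 3): a_0 = 1, a_1 = 2, a_2 = -3/2, a_3 = -1, a_4 = 3/8, a_5 = 3/20.

a_{n+2} = -3/((n+1)(n+2)) * a_n; check: a_0 = 1, a_1 = 2, a_2 = -3/2, a_3 = -1, a_4 = 3/8, a_5 = 3/20


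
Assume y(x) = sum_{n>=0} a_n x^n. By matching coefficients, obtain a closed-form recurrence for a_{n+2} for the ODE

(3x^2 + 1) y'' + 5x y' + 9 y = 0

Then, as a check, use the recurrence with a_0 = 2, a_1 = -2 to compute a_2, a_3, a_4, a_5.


Substitute y = sum_n a_n x^n.
(1 + 3 x^2) y'' contributes (n+2)(n+1) a_{n+2} + 3 n(n-1) a_n at x^n.
5 x y'(x) contributes 5 n a_n at x^n.
9 y(x) contributes 9 a_n at x^n.
Matching x^n: (n+2)(n+1) a_{n+2} + (3 n(n-1) + 5 n + 9) a_n = 0.
Thus a_{n+2} = (-3 n(n-1) - 5 n - 9) / ((n+1)(n+2)) * a_n.

Check with a_0 = 2, a_1 = -2 (apply the recurrence for n = 0, 1, 2, 3): a_0 = 2, a_1 = -2, a_2 = -9, a_3 = 14/3, a_4 = 75/4, a_5 = -49/5.

a_(n+2) = (-3 n(n-1) - 5 n - 9) / ((n+1)(n+2)) * a_n; check: a_0 = 2, a_1 = -2, a_2 = -9, a_3 = 14/3, a_4 = 75/4, a_5 = -49/5


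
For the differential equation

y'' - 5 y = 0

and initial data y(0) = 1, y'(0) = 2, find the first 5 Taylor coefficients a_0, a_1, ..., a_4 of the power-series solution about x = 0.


Ansatz: y(x) = sum_{n>=0} a_n x^n, so y'(x) = sum_{n>=1} n a_n x^(n-1) and y''(x) = sum_{n>=2} n(n-1) a_n x^(n-2).
Substitute into P(x) y'' + Q(x) y' + R(x) y = 0 with P(x) = 1, Q(x) = 0, R(x) = -5, and match powers of x.
Initial conditions: a_0 = 1, a_1 = 2.
Setting the coefficient of each power of x to zero and solving order by order (substituting the coefficients already found):
  x^0: 2 a_2 - 5 a_0 = 0  ->  2 a_2 = 5 a_0 = 5  ->  a_2 = 5/2
  x^1: 6 a_3 - 5 a_1 = 0  ->  6 a_3 = 5 a_1 = 10  ->  a_3 = 5/3
  x^2: 12 a_4 - 5 a_2 = 0  ->  12 a_4 = 5 a_2 = 25/2  ->  a_4 = 25/24
Truncated series: y(x) = 1 + 2 x + (5/2) x^2 + (5/3) x^3 + (25/24) x^4 + O(x^5).

a_0 = 1; a_1 = 2; a_2 = 5/2; a_3 = 5/3; a_4 = 25/24


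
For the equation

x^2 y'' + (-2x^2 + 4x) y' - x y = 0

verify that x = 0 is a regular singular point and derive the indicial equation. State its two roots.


Divide by x^2 to reach normal form y'' + P_1(x) y' + P_2(x) y = 0 with P_1(x) = -2 + 4/x and P_2(x) = -1/x.
x = 0 is a singular point because the y'-coefficient -2 + 4/x has a pole at x = 0 and the y-coefficient -1/x has a pole at x = 0.
It is a regular singular point because x P_1(x) = p(x) = 4 - 2x and x^2 P_2(x) = q(x) = -x are polynomials, hence analytic at x = 0.
p(0) = 4,  q(0) = 0.
Indicial equation: r(r-1) + p(0) r + q(0) = 0, i.e. r^2 + (p(0) - 1) r + q(0) = 0, i.e. r^2 + 3 r = 0.
Discriminant: (3)^2 - 4(0) = 9, so r = (-3 ± 3)/2.
Solving: r_1 = 0, r_2 = -3.

indicial: r^2 + 3 r = 0; roots r_1 = 0, r_2 = -3


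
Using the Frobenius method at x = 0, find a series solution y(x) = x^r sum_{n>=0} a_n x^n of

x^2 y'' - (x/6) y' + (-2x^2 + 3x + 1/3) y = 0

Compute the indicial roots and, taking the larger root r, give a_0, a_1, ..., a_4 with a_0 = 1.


Write in Frobenius form y'' + (p(x)/x) y' + (q(x)/x^2) y = 0:
  p(x) = -1/6,  q(x) = -2x^2 + 3x + 1/3.
Indicial equation: r(r-1) + (-1/6) r + (1/3) = 0 -> roots r_1 = 2/3, r_2 = 1/2.
Take r = r_1 = 2/3. Let y(x) = x^r sum_{n>=0} a_n x^n with a_0 = 1.
Substitute y = x^r sum a_n x^n and match x^{r+n}. The recurrence is
  D(n) a_n + 3 a_{n-1} - 2 a_{n-2} = 0,  where D(n) = (r+n)(r+n-1) + (-1/6)(r+n) + (1/3).
  a_n = [-3 a_{n-1} + 2 a_{n-2}] / D(n).
Since the indicial polynomial factors as (r - r_1)(r - r_2), D(n) = (r_1 + n - r_1)(r_1 + n - r_2) = n(n + 1/6).
Evaluating step by step (a_0 = 1):
  n = 1: D(1) = 1(1 + 1/6) = 7/6; numerator = -3(1) = -3; a_1 = (-3)/(7/6) = -18/7
  n = 2: D(2) = 2(2 + 1/6) = 13/3; numerator = -3(-18/7) + 2(1) = 68/7; a_2 = (68/7)/(13/3) = 204/91
  n = 3: D(3) = 3(3 + 1/6) = 19/2; numerator = -3(204/91) + 2(-18/7) = -1080/91; a_3 = (-1080/91)/(19/2) = -2160/1729
  n = 4: D(4) = 4(4 + 1/6) = 50/3; numerator = -3(-2160/1729) + 2(204/91) = 14232/1729; a_4 = (14232/1729)/(50/3) = 21348/43225

r = 2/3; a_0 = 1; a_1 = -18/7; a_2 = 204/91; a_3 = -2160/1729; a_4 = 21348/43225


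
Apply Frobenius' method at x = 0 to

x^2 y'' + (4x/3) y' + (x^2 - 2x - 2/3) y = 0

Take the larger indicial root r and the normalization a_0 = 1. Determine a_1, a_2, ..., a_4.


Write in Frobenius form y'' + (p(x)/x) y' + (q(x)/x^2) y = 0:
  p(x) = 4/3,  q(x) = x^2 - 2x - 2/3.
Indicial equation: r(r-1) + (4/3) r + (-2/3) = 0 -> roots r_1 = 2/3, r_2 = -1.
Take r = r_1 = 2/3. Let y(x) = x^r sum_{n>=0} a_n x^n with a_0 = 1.
Substitute y = x^r sum a_n x^n and match x^{r+n}. The recurrence is
  D(n) a_n - 2 a_{n-1} + 1 a_{n-2} = 0,  where D(n) = (r+n)(r+n-1) + (4/3)(r+n) + (-2/3).
  a_n = [2 a_{n-1} - 1 a_{n-2}] / D(n).
Since the indicial polynomial factors as (r - r_1)(r - r_2), D(n) = (r_1 + n - r_1)(r_1 + n - r_2) = n(n + 5/3).
Evaluating step by step (a_0 = 1):
  n = 1: D(1) = 1(1 + 5/3) = 8/3; numerator = 2(1) = 2; a_1 = (2)/(8/3) = 3/4
  n = 2: D(2) = 2(2 + 5/3) = 22/3; numerator = 2(3/4) - 1(1) = 1/2; a_2 = (1/2)/(22/3) = 3/44
  n = 3: D(3) = 3(3 + 5/3) = 14; numerator = 2(3/44) - 1(3/4) = -27/44; a_3 = (-27/44)/(14) = -27/616
  n = 4: D(4) = 4(4 + 5/3) = 68/3; numerator = 2(-27/616) - 1(3/44) = -12/77; a_4 = (-12/77)/(68/3) = -9/1309

r = 2/3; a_0 = 1; a_1 = 3/4; a_2 = 3/44; a_3 = -27/616; a_4 = -9/1309


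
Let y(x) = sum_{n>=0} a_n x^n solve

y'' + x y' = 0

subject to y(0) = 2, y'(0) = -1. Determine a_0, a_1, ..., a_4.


Ansatz: y(x) = sum_{n>=0} a_n x^n, so y'(x) = sum_{n>=1} n a_n x^(n-1) and y''(x) = sum_{n>=2} n(n-1) a_n x^(n-2).
Substitute into P(x) y'' + Q(x) y' + R(x) y = 0 with P(x) = 1, Q(x) = x, R(x) = 0, and match powers of x.
Initial conditions: a_0 = 2, a_1 = -1.
Setting the coefficient of each power of x to zero and solving order by order (substituting the coefficients already found):
  x^0: 2 a_2 = 0  ->  a_2 = 0
  x^1: 6 a_3 + a_1 = 0  ->  6 a_3 = -a_1 = 1  ->  a_3 = 1/6
  x^2: 12 a_4 + 2 a_2 = 0  ->  12 a_4 = -2 a_2 = 0  ->  a_4 = 0
Truncated series: y(x) = 2 - x + (1/6) x^3 + O(x^5).

a_0 = 2; a_1 = -1; a_2 = 0; a_3 = 1/6; a_4 = 0


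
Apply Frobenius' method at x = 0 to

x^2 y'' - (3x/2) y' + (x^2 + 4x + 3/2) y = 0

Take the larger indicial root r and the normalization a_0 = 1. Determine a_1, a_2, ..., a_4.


Write in Frobenius form y'' + (p(x)/x) y' + (q(x)/x^2) y = 0:
  p(x) = -3/2,  q(x) = x^2 + 4x + 3/2.
Indicial equation: r(r-1) + (-3/2) r + (3/2) = 0 -> roots r_1 = 3/2, r_2 = 1.
Take r = r_1 = 3/2. Let y(x) = x^r sum_{n>=0} a_n x^n with a_0 = 1.
Substitute y = x^r sum a_n x^n and match x^{r+n}. The recurrence is
  D(n) a_n + 4 a_{n-1} + 1 a_{n-2} = 0,  where D(n) = (r+n)(r+n-1) + (-3/2)(r+n) + (3/2).
  a_n = [-4 a_{n-1} - 1 a_{n-2}] / D(n).
Since the indicial polynomial factors as (r - r_1)(r - r_2), D(n) = (r_1 + n - r_1)(r_1 + n - r_2) = n(n + 1/2).
Evaluating step by step (a_0 = 1):
  n = 1: D(1) = 1(1 + 1/2) = 3/2; numerator = -4(1) = -4; a_1 = (-4)/(3/2) = -8/3
  n = 2: D(2) = 2(2 + 1/2) = 5; numerator = -4(-8/3) - 1(1) = 29/3; a_2 = (29/3)/(5) = 29/15
  n = 3: D(3) = 3(3 + 1/2) = 21/2; numerator = -4(29/15) - 1(-8/3) = -76/15; a_3 = (-76/15)/(21/2) = -152/315
  n = 4: D(4) = 4(4 + 1/2) = 18; numerator = -4(-152/315) - 1(29/15) = -1/315; a_4 = (-1/315)/(18) = -1/5670

r = 3/2; a_0 = 1; a_1 = -8/3; a_2 = 29/15; a_3 = -152/315; a_4 = -1/5670


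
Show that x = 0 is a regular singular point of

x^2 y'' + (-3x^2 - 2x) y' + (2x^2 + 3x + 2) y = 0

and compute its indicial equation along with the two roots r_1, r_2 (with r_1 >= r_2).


Divide by x^2 to reach normal form y'' + P_1(x) y' + P_2(x) y = 0 with P_1(x) = -3 - 2/x and P_2(x) = 2 + 3/x + 2/x^2.
x = 0 is a singular point because the y'-coefficient -3 - 2/x has a pole at x = 0 and the y-coefficient 2 + 3/x + 2/x^2 has a pole at x = 0.
It is a regular singular point because x P_1(x) = p(x) = -3x - 2 and x^2 P_2(x) = q(x) = 2x^2 + 3x + 2 are polynomials, hence analytic at x = 0.
p(0) = -2,  q(0) = 2.
Indicial equation: r(r-1) + p(0) r + q(0) = 0, i.e. r^2 + (p(0) - 1) r + q(0) = 0, i.e. r^2 - 3 r + 2 = 0.
Discriminant: (-3)^2 - 4(2) = 1, so r = (3 ± 1)/2.
Solving: r_1 = 2, r_2 = 1.

indicial: r^2 - 3 r + 2 = 0; roots r_1 = 2, r_2 = 1


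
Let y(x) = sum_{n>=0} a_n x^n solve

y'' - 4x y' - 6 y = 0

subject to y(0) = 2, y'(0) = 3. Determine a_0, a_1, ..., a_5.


Ansatz: y(x) = sum_{n>=0} a_n x^n, so y'(x) = sum_{n>=1} n a_n x^(n-1) and y''(x) = sum_{n>=2} n(n-1) a_n x^(n-2).
Substitute into P(x) y'' + Q(x) y' + R(x) y = 0 with P(x) = 1, Q(x) = -4x, R(x) = -6, and match powers of x.
Initial conditions: a_0 = 2, a_1 = 3.
Setting the coefficient of each power of x to zero and solving order by order (substituting the coefficients already found):
  x^0: 2 a_2 - 6 a_0 = 0  ->  2 a_2 = 6 a_0 = 12  ->  a_2 = 6
  x^1: 6 a_3 - 10 a_1 = 0  ->  6 a_3 = 10 a_1 = 30  ->  a_3 = 5
  x^2: 12 a_4 - 14 a_2 = 0  ->  12 a_4 = 14 a_2 = 84  ->  a_4 = 7
  x^3: 20 a_5 - 18 a_3 = 0  ->  20 a_5 = 18 a_3 = 90  ->  a_5 = 9/2
Truncated series: y(x) = 2 + 3 x + 6 x^2 + 5 x^3 + 7 x^4 + (9/2) x^5 + O(x^6).

a_0 = 2; a_1 = 3; a_2 = 6; a_3 = 5; a_4 = 7; a_5 = 9/2


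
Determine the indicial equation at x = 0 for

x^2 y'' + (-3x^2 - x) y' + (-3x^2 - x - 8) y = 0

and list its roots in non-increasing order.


Divide by x^2 to reach normal form y'' + P_1(x) y' + P_2(x) y = 0 with P_1(x) = -3 - 1/x and P_2(x) = -3 - 1/x - 8/x^2.
x = 0 is a singular point because the y'-coefficient -3 - 1/x has a pole at x = 0 and the y-coefficient -3 - 1/x - 8/x^2 has a pole at x = 0.
It is a regular singular point because x P_1(x) = p(x) = -3x - 1 and x^2 P_2(x) = q(x) = -3x^2 - x - 8 are polynomials, hence analytic at x = 0.
p(0) = -1,  q(0) = -8.
Indicial equation: r(r-1) + p(0) r + q(0) = 0, i.e. r^2 + (p(0) - 1) r + q(0) = 0, i.e. r^2 - 2 r - 8 = 0.
Discriminant: (-2)^2 - 4(-8) = 36, so r = (2 ± 6)/2.
Solving: r_1 = 4, r_2 = -2.

indicial: r^2 - 2 r - 8 = 0; roots r_1 = 4, r_2 = -2


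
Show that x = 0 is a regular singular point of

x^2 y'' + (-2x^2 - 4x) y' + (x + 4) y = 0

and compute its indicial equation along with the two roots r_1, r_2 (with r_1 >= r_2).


Divide by x^2 to reach normal form y'' + P_1(x) y' + P_2(x) y = 0 with P_1(x) = -2 - 4/x and P_2(x) = 1/x + 4/x^2.
x = 0 is a singular point because the y'-coefficient -2 - 4/x has a pole at x = 0 and the y-coefficient 1/x + 4/x^2 has a pole at x = 0.
It is a regular singular point because x P_1(x) = p(x) = -2x - 4 and x^2 P_2(x) = q(x) = x + 4 are polynomials, hence analytic at x = 0.
p(0) = -4,  q(0) = 4.
Indicial equation: r(r-1) + p(0) r + q(0) = 0, i.e. r^2 + (p(0) - 1) r + q(0) = 0, i.e. r^2 - 5 r + 4 = 0.
Discriminant: (-5)^2 - 4(4) = 9, so r = (5 ± 3)/2.
Solving: r_1 = 4, r_2 = 1.

indicial: r^2 - 5 r + 4 = 0; roots r_1 = 4, r_2 = 1


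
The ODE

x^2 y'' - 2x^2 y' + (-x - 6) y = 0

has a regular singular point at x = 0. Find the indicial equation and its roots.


Divide by x^2 to reach normal form y'' + P_1(x) y' + P_2(x) y = 0 with P_1(x) = -2 and P_2(x) = -1/x - 6/x^2.
x = 0 is a singular point because the y-coefficient -1/x - 6/x^2 has a pole at x = 0.
It is a regular singular point because x P_1(x) = p(x) = -2x and x^2 P_2(x) = q(x) = -x - 6 are polynomials, hence analytic at x = 0.
p(0) = 0,  q(0) = -6.
Indicial equation: r(r-1) + p(0) r + q(0) = 0, i.e. r^2 + (p(0) - 1) r + q(0) = 0, i.e. r^2 - 1 r - 6 = 0.
Discriminant: (-1)^2 - 4(-6) = 25, so r = (1 ± 5)/2.
Solving: r_1 = 3, r_2 = -2.

indicial: r^2 - 1 r - 6 = 0; roots r_1 = 3, r_2 = -2


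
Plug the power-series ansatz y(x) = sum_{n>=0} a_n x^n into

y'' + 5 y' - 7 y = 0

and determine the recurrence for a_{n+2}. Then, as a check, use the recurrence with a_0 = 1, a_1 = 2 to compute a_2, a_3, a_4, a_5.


Substitute y = sum_n a_n x^n.
y''(x) has coefficient (n+2)(n+1) a_{n+2} at x^n;
5 y'(x) has coefficient 5 (n+1) a_{n+1} at x^n;
-7 y(x) has coefficient -7 a_n at x^n.
Matching x^n: (n+2)(n+1) a_{n+2} + 5 (n+1) a_{n+1} - 7 a_n = 0.
Thus a_{n+2} = [-5 (n+1) a_{n+1} + 7 a_n] / ((n+1)(n+2)).

Check with a_0 = 1, a_1 = 2 (apply the recurrence for n = 0, 1, 2, 3): a_0 = 1, a_1 = 2, a_2 = -3/2, a_3 = 29/6, a_4 = -83/12, a_5 = 1033/120.

a_(n+2) = [-5 (n+1) a_(n+1) + 7 a_n] / ((n+1)(n+2)); check: a_0 = 1, a_1 = 2, a_2 = -3/2, a_3 = 29/6, a_4 = -83/12, a_5 = 1033/120


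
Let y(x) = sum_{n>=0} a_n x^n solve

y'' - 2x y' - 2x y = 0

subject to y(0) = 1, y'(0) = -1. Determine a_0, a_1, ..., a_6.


Ansatz: y(x) = sum_{n>=0} a_n x^n, so y'(x) = sum_{n>=1} n a_n x^(n-1) and y''(x) = sum_{n>=2} n(n-1) a_n x^(n-2).
Substitute into P(x) y'' + Q(x) y' + R(x) y = 0 with P(x) = 1, Q(x) = -2x, R(x) = -2x, and match powers of x.
Initial conditions: a_0 = 1, a_1 = -1.
Setting the coefficient of each power of x to zero and solving order by order (substituting the coefficients already found):
  x^0: 2 a_2 = 0  ->  a_2 = 0
  x^1: 6 a_3 - 2 a_1 - 2 a_0 = 0  ->  6 a_3 = 2 a_1 + 2 a_0 = 0  ->  a_3 = 0
  x^2: 12 a_4 - 4 a_2 - 2 a_1 = 0  ->  12 a_4 = 4 a_2 + 2 a_1 = -2  ->  a_4 = -1/6
  x^3: 20 a_5 - 6 a_3 - 2 a_2 = 0  ->  20 a_5 = 6 a_3 + 2 a_2 = 0  ->  a_5 = 0
  x^4: 30 a_6 - 8 a_4 - 2 a_3 = 0  ->  30 a_6 = 8 a_4 + 2 a_3 = -4/3  ->  a_6 = -2/45
Truncated series: y(x) = 1 - x - (1/6) x^4 - (2/45) x^6 + O(x^7).

a_0 = 1; a_1 = -1; a_2 = 0; a_3 = 0; a_4 = -1/6; a_5 = 0; a_6 = -2/45


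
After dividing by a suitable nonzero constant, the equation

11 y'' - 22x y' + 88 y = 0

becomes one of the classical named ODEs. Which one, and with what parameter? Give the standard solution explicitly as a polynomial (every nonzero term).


All three coefficients share the factor 11; dividing through by 11 gives  y'' - 2x y' + 8 y = 0.
This matches the Hermite equation y'' - 2x y' + 2n y = 0 with 2n = 8, so n = 4; the polynomial solution is H_4(x).
With y = sum_k a_k x^k, matching x^k gives (k+2)(k+1) a_{k+2} = 2(k - n) a_k = 2(k - 4) a_k. The right side vanishes at k = 4, so the series with the parity of 4 terminates at degree 4.
Standard normalization: leading coefficient of H_n is 2^n, so a_4 = 2^4 = 16. Work downward with a_k = (k+1)(k+2) a_{k+2} / (2(k - n)):
  a_2 = (3)(4)(16) / (2(2 - 4)) = 192/(-4) = -48
  a_0 = (1)(2)(-48) / (2(0 - 4)) = -96/(-8) = 12
Hence H_4(x) = 16 x^4 - 48 x^2 + 12.

H_4(x); series = 16 x^4 - 48 x^2 + 12


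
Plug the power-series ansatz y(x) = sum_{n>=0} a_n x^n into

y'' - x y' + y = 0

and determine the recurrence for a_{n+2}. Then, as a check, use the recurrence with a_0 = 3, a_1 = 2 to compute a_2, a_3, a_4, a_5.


Substitute y = sum_n a_n x^n.
y''(x) has coefficient (n+2)(n+1) a_{n+2} at x^n;
-x y'(x) has coefficient -n a_n at x^n (shift);
y(x) has coefficient 1 a_n at x^n.
Matching x^n: (n+2)(n+1) a_{n+2} + (-n + 1) a_n = 0.
Thus a_{n+2} = (n - 1) / ((n+1)(n+2)) * a_n.

Check with a_0 = 3, a_1 = 2 (apply the recurrence for n = 0, 1, 2, 3): a_0 = 3, a_1 = 2, a_2 = -3/2, a_3 = 0, a_4 = -1/8, a_5 = 0.

a_(n+2) = (n - 1) / ((n+1)(n+2)) * a_n; check: a_0 = 3, a_1 = 2, a_2 = -3/2, a_3 = 0, a_4 = -1/8, a_5 = 0


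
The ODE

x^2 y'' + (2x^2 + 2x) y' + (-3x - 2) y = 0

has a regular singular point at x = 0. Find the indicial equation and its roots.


Divide by x^2 to reach normal form y'' + P_1(x) y' + P_2(x) y = 0 with P_1(x) = 2 + 2/x and P_2(x) = -3/x - 2/x^2.
x = 0 is a singular point because the y'-coefficient 2 + 2/x has a pole at x = 0 and the y-coefficient -3/x - 2/x^2 has a pole at x = 0.
It is a regular singular point because x P_1(x) = p(x) = 2x + 2 and x^2 P_2(x) = q(x) = -3x - 2 are polynomials, hence analytic at x = 0.
p(0) = 2,  q(0) = -2.
Indicial equation: r(r-1) + p(0) r + q(0) = 0, i.e. r^2 + (p(0) - 1) r + q(0) = 0, i.e. r^2 + 1 r - 2 = 0.
Discriminant: (1)^2 - 4(-2) = 9, so r = (-1 ± 3)/2.
Solving: r_1 = 1, r_2 = -2.

indicial: r^2 + 1 r - 2 = 0; roots r_1 = 1, r_2 = -2


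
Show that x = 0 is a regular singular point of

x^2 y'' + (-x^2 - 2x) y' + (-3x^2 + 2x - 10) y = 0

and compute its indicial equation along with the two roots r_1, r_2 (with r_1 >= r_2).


Divide by x^2 to reach normal form y'' + P_1(x) y' + P_2(x) y = 0 with P_1(x) = -1 - 2/x and P_2(x) = -3 + 2/x - 10/x^2.
x = 0 is a singular point because the y'-coefficient -1 - 2/x has a pole at x = 0 and the y-coefficient -3 + 2/x - 10/x^2 has a pole at x = 0.
It is a regular singular point because x P_1(x) = p(x) = -x - 2 and x^2 P_2(x) = q(x) = -3x^2 + 2x - 10 are polynomials, hence analytic at x = 0.
p(0) = -2,  q(0) = -10.
Indicial equation: r(r-1) + p(0) r + q(0) = 0, i.e. r^2 + (p(0) - 1) r + q(0) = 0, i.e. r^2 - 3 r - 10 = 0.
Discriminant: (-3)^2 - 4(-10) = 49, so r = (3 ± 7)/2.
Solving: r_1 = 5, r_2 = -2.

indicial: r^2 - 3 r - 10 = 0; roots r_1 = 5, r_2 = -2


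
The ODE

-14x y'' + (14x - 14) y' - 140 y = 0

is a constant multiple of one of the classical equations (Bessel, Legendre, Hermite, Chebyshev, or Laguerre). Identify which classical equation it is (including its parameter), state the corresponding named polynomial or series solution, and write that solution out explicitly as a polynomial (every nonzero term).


All three coefficients share the factor -14; dividing through by -14 gives  x y'' + (1 - x) y' + 10 y = 0.
This matches the Laguerre equation x y'' + (1 - x) y' + n y = 0 with n = 10; the polynomial solution is L_10(x).
With y = sum_k a_k x^k, matching x^k gives (k+1)k a_{k+1} + (k+1) a_{k+1} - k a_k + n a_k = 0, i.e. (k+1)^2 a_{k+1} = (k - n) a_k = (k - 10) a_k. The right side vanishes at k = 10, so the series terminates at degree 10.
Standard normalization L_n(0) = 1 gives a_0 = 1. Work upward with a_{k+1} = (k - 10) a_k / (k+1)^2:
  a_1 = (0 - 10)(1) / 1^2 = -10/1 = -10
  a_2 = (1 - 10)(-10) / 2^2 = 90/4 = 45/2
  a_3 = (2 - 10)(45/2) / 3^2 = -180/9 = -20
  a_4 = (3 - 10)(-20) / 4^2 = 140/16 = 35/4
  a_5 = (4 - 10)(35/4) / 5^2 = (-105/2)/25 = -21/10
  a_6 = (5 - 10)(-21/10) / 6^2 = (21/2)/36 = 7/24
  a_7 = (6 - 10)(7/24) / 7^2 = (-7/6)/49 = -1/42
  a_8 = (7 - 10)(-1/42) / 8^2 = (1/14)/64 = 1/896
  a_9 = (8 - 10)(1/896) / 9^2 = (-1/448)/81 = -1/36288
  a_10 = (9 - 10)(-1/36288) / 10^2 = (1/36288)/100 = 1/3628800
Hence L_10(x) = x^10/3628800 - x^9/36288 + x^8/896 - x^7/42 + 7 x^6/24 - 21 x^5/10 + 35 x^4/4 - 20 x^3 + 45 x^2/2 - 10 x + 1.

L_10(x); series = x^10/3628800 - x^9/36288 + x^8/896 - x^7/42 + 7 x^6/24 - 21 x^5/10 + 35 x^4/4 - 20 x^3 + 45 x^2/2 - 10 x + 1


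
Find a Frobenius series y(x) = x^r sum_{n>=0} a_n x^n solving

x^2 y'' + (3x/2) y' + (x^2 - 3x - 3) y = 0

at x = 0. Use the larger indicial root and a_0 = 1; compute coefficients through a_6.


Write in Frobenius form y'' + (p(x)/x) y' + (q(x)/x^2) y = 0:
  p(x) = 3/2,  q(x) = x^2 - 3x - 3.
Indicial equation: r(r-1) + (3/2) r + (-3) = 0 -> roots r_1 = 3/2, r_2 = -2.
Take r = r_1 = 3/2. Let y(x) = x^r sum_{n>=0} a_n x^n with a_0 = 1.
Substitute y = x^r sum a_n x^n and match x^{r+n}. The recurrence is
  D(n) a_n - 3 a_{n-1} + 1 a_{n-2} = 0,  where D(n) = (r+n)(r+n-1) + (3/2)(r+n) + (-3).
  a_n = [3 a_{n-1} - 1 a_{n-2}] / D(n).
Since the indicial polynomial factors as (r - r_1)(r - r_2), D(n) = (r_1 + n - r_1)(r_1 + n - r_2) = n(n + 7/2).
Evaluating step by step (a_0 = 1):
  n = 1: D(1) = 1(1 + 7/2) = 9/2; numerator = 3(1) = 3; a_1 = (3)/(9/2) = 2/3
  n = 2: D(2) = 2(2 + 7/2) = 11; numerator = 3(2/3) - 1(1) = 1; a_2 = (1)/(11) = 1/11
  n = 3: D(3) = 3(3 + 7/2) = 39/2; numerator = 3(1/11) - 1(2/3) = -13/33; a_3 = (-13/33)/(39/2) = -2/99
  n = 4: D(4) = 4(4 + 7/2) = 30; numerator = 3(-2/99) - 1(1/11) = -5/33; a_4 = (-5/33)/(30) = -1/198
  n = 5: D(5) = 5(5 + 7/2) = 85/2; numerator = 3(-1/198) - 1(-2/99) = 1/198; a_5 = (1/198)/(85/2) = 1/8415
  n = 6: D(6) = 6(6 + 7/2) = 57; numerator = 3(1/8415) - 1(-1/198) = 91/16830; a_6 = (91/16830)/(57) = 91/959310

r = 3/2; a_0 = 1; a_1 = 2/3; a_2 = 1/11; a_3 = -2/99; a_4 = -1/198; a_5 = 1/8415; a_6 = 91/959310


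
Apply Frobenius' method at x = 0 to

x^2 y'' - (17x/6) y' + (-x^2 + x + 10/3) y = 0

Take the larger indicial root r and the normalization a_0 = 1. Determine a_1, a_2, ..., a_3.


Write in Frobenius form y'' + (p(x)/x) y' + (q(x)/x^2) y = 0:
  p(x) = -17/6,  q(x) = -x^2 + x + 10/3.
Indicial equation: r(r-1) + (-17/6) r + (10/3) = 0 -> roots r_1 = 5/2, r_2 = 4/3.
Take r = r_1 = 5/2. Let y(x) = x^r sum_{n>=0} a_n x^n with a_0 = 1.
Substitute y = x^r sum a_n x^n and match x^{r+n}. The recurrence is
  D(n) a_n + 1 a_{n-1} - 1 a_{n-2} = 0,  where D(n) = (r+n)(r+n-1) + (-17/6)(r+n) + (10/3).
  a_n = [-1 a_{n-1} + 1 a_{n-2}] / D(n).
Since the indicial polynomial factors as (r - r_1)(r - r_2), D(n) = (r_1 + n - r_1)(r_1 + n - r_2) = n(n + 7/6).
Evaluating step by step (a_0 = 1):
  n = 1: D(1) = 1(1 + 7/6) = 13/6; numerator = -1(1) = -1; a_1 = (-1)/(13/6) = -6/13
  n = 2: D(2) = 2(2 + 7/6) = 19/3; numerator = -1(-6/13) + 1(1) = 19/13; a_2 = (19/13)/(19/3) = 3/13
  n = 3: D(3) = 3(3 + 7/6) = 25/2; numerator = -1(3/13) + 1(-6/13) = -9/13; a_3 = (-9/13)/(25/2) = -18/325

r = 5/2; a_0 = 1; a_1 = -6/13; a_2 = 3/13; a_3 = -18/325


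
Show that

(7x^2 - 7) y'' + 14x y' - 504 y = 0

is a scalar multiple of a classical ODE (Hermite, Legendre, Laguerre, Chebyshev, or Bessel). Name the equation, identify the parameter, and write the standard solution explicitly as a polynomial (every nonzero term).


All three coefficients share the factor -7; dividing through by -7 gives  (1 - x^2) y'' - 2x y' + 72 y = 0.
This matches the Legendre equation (1 - x^2) y'' - 2x y' + n(n+1) y = 0 (note the -2x y' term) with n(n+1) = 72, so n = 8; the polynomial solution is P_8(x).
With y = sum_k a_k x^k, matching x^k gives (k+2)(k+1) a_{k+2} = [k(k+1) - n(n+1)] a_k = (k - 8)(k + 9) a_k. The right side vanishes at k = 8, so the series with the parity of 8 terminates at degree 8.
Standard normalization (P_n(1) = 1): leading coefficient (2n)!/(2^n (n!)^2) = 20922789888000/(256*1625702400) = 6435/128, so a_8 = 6435/128. Work downward with a_k = (k+1)(k+2) a_{k+2} / ((k - 8)(k + 9)):
  a_6 = (7)(8)(6435/128) / ((6 - 8)(6 + 9)) = (45045/16)/(-30) = -3003/32
  a_4 = (5)(6)(-3003/32) / ((4 - 8)(4 + 9)) = (-45045/16)/(-52) = 3465/64
  a_2 = (3)(4)(3465/64) / ((2 - 8)(2 + 9)) = (10395/16)/(-66) = -315/32
  a_0 = (1)(2)(-315/32) / ((0 - 8)(0 + 9)) = (-315/16)/(-72) = 35/128
Hence P_8(x) = 6435 x^8/128 - 3003 x^6/32 + 3465 x^4/64 - 315 x^2/32 + 35/128.

P_8(x); series = 6435 x^8/128 - 3003 x^6/32 + 3465 x^4/64 - 315 x^2/32 + 35/128


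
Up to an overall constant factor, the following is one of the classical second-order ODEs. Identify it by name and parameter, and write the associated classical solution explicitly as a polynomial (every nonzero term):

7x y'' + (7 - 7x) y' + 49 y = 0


All three coefficients share the factor 7; dividing through by 7 gives  x y'' + (1 - x) y' + 7 y = 0.
This matches the Laguerre equation x y'' + (1 - x) y' + n y = 0 with n = 7; the polynomial solution is L_7(x).
With y = sum_k a_k x^k, matching x^k gives (k+1)k a_{k+1} + (k+1) a_{k+1} - k a_k + n a_k = 0, i.e. (k+1)^2 a_{k+1} = (k - n) a_k = (k - 7) a_k. The right side vanishes at k = 7, so the series terminates at degree 7.
Standard normalization L_n(0) = 1 gives a_0 = 1. Work upward with a_{k+1} = (k - 7) a_k / (k+1)^2:
  a_1 = (0 - 7)(1) / 1^2 = -7/1 = -7
  a_2 = (1 - 7)(-7) / 2^2 = 42/4 = 21/2
  a_3 = (2 - 7)(21/2) / 3^2 = (-105/2)/9 = -35/6
  a_4 = (3 - 7)(-35/6) / 4^2 = (70/3)/16 = 35/24
  a_5 = (4 - 7)(35/24) / 5^2 = (-35/8)/25 = -7/40
  a_6 = (5 - 7)(-7/40) / 6^2 = (7/20)/36 = 7/720
  a_7 = (6 - 7)(7/720) / 7^2 = (-7/720)/49 = -1/5040
Hence L_7(x) = -x^7/5040 + 7 x^6/720 - 7 x^5/40 + 35 x^4/24 - 35 x^3/6 + 21 x^2/2 - 7 x + 1.

L_7(x); series = -x^7/5040 + 7 x^6/720 - 7 x^5/40 + 35 x^4/24 - 35 x^3/6 + 21 x^2/2 - 7 x + 1


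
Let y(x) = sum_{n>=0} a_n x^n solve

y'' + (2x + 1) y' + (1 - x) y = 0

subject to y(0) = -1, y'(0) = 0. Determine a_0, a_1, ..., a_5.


Ansatz: y(x) = sum_{n>=0} a_n x^n, so y'(x) = sum_{n>=1} n a_n x^(n-1) and y''(x) = sum_{n>=2} n(n-1) a_n x^(n-2).
Substitute into P(x) y'' + Q(x) y' + R(x) y = 0 with P(x) = 1, Q(x) = 2x + 1, R(x) = 1 - x, and match powers of x.
Initial conditions: a_0 = -1, a_1 = 0.
Setting the coefficient of each power of x to zero and solving order by order (substituting the coefficients already found):
  x^0: 2 a_2 + a_1 + a_0 = 0  ->  2 a_2 = -a_1 - a_0 = 1  ->  a_2 = 1/2
  x^1: 6 a_3 + 2 a_2 + 3 a_1 - a_0 = 0  ->  6 a_3 = -2 a_2 - 3 a_1 + a_0 = -2  ->  a_3 = -1/3
  x^2: 12 a_4 + 3 a_3 + 5 a_2 - a_1 = 0  ->  12 a_4 = -3 a_3 - 5 a_2 + a_1 = -3/2  ->  a_4 = -1/8
  x^3: 20 a_5 + 4 a_4 + 7 a_3 - a_2 = 0  ->  20 a_5 = -4 a_4 - 7 a_3 + a_2 = 10/3  ->  a_5 = 1/6
Truncated series: y(x) = -1 + (1/2) x^2 - (1/3) x^3 - (1/8) x^4 + (1/6) x^5 + O(x^6).

a_0 = -1; a_1 = 0; a_2 = 1/2; a_3 = -1/3; a_4 = -1/8; a_5 = 1/6


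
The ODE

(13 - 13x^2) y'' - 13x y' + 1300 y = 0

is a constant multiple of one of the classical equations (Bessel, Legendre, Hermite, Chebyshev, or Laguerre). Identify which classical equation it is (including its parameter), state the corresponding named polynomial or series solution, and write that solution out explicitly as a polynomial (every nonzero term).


All three coefficients share the factor 13; dividing through by 13 gives  (1 - x^2) y'' - x y' + 100 y = 0.
This matches the Chebyshev equation (1 - x^2) y'' - x y' + n^2 y = 0 (note the -x y' term, not -2x y') with n^2 = 100, so n = 10; the polynomial solution is T_10(x).
With y = sum_k a_k x^k, matching x^k gives (k+2)(k+1) a_{k+2} = (k^2 - n^2) a_k = (k - 10)(k + 10) a_k. The right side vanishes at k = 10, so the series with the parity of 10 terminates at degree 10.
Standard normalization: leading coefficient of T_n is 2^(n-1), so a_10 = 2^9 = 512. Work downward with a_k = (k+1)(k+2) a_{k+2} / ((k - 10)(k + 10)):
  a_8 = (9)(10)(512) / ((8 - 10)(8 + 10)) = 46080/(-36) = -1280
  a_6 = (7)(8)(-1280) / ((6 - 10)(6 + 10)) = -71680/(-64) = 1120
  a_4 = (5)(6)(1120) / ((4 - 10)(4 + 10)) = 33600/(-84) = -400
  a_2 = (3)(4)(-400) / ((2 - 10)(2 + 10)) = -4800/(-96) = 50
  a_0 = (1)(2)(50) / ((0 - 10)(0 + 10)) = 100/(-100) = -1
Hence T_10(x) = 512 x^10 - 1280 x^8 + 1120 x^6 - 400 x^4 + 50 x^2 - 1.

T_10(x); series = 512 x^10 - 1280 x^8 + 1120 x^6 - 400 x^4 + 50 x^2 - 1
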